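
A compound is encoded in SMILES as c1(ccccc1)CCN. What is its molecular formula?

C8H11N

Heavy atoms from the SMILES: 8 C, 1 N.
Implicit hydrogens by atom environment:
  5 × C (aromatic): 1 H each → 5
  2 × C: 2 H each → 4
  1 × C (aromatic): no H
  1 × N: 2 H
  Total hydrogens = 11.
Molecular formula: C8H11N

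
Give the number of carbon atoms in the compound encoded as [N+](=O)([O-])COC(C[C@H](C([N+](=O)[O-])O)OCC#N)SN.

The symbol for carbon appears 7 times in the SMILES.

7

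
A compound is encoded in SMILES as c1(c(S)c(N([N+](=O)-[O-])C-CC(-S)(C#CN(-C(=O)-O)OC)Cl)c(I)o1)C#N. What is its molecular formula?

Heavy atoms from the SMILES: 12 C, 1 Cl, 1 I, 4 N, 6 O, 2 S.
Implicit hydrogens by atom environment:
  5 × C: no H
  4 × C (aromatic): no H
  3 × N: no H
  3 × O: no H
  2 × C: 2 H each → 4
  2 × S: 1 H each → 2
  1 × C: 3 H
  1 × Cl: no H
  1 × I: no H
  1 × N (charge +1): no H
  1 × O: 1 H
  1 × O (aromatic): no H
  1 × O (charge -1): no H
  Total hydrogens = 10.
Molecular formula: C12H10ClIN4O6S2

C12H10ClIN4O6S2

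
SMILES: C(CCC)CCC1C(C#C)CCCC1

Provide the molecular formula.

C14H24

Heavy atoms from the SMILES: 14 C.
Implicit hydrogens by atom environment:
  9 × C: 2 H each → 18
  3 × C: 1 H each → 3
  1 × C: 3 H
  1 × C: no H
  Total hydrogens = 24.
Molecular formula: C14H24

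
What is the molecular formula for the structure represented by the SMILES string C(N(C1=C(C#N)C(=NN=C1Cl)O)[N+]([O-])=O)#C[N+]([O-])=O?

Heavy atoms from the SMILES: 7 C, 1 Cl, 6 N, 5 O.
Implicit hydrogens by atom environment:
  4 × C (aromatic): no H
  3 × C: no H
  2 × N (aromatic): no H
  2 × N: no H
  2 × N (charge +1): no H
  2 × O: no H
  2 × O (charge -1): no H
  1 × Cl: no H
  1 × O: 1 H
  Total hydrogens = 1.
Molecular formula: C7HClN6O5

C7HClN6O5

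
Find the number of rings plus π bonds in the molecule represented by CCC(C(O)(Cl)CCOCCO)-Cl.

Molecular formula from the SMILES: C8H16Cl2O3.
DoU = (2C + 2 + N − H − X)/2 = (2·8 + 2 + 0 − 16 − 2)/2 = 0/2 = 0.
(Structurally: 0 ring(s) + 0 π bond(s) = 0.)

0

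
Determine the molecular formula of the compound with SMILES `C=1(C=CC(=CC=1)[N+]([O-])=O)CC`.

C8H9NO2

Heavy atoms from the SMILES: 8 C, 1 N, 2 O.
Implicit hydrogens by atom environment:
  4 × C (aromatic): 1 H each → 4
  2 × C (aromatic): no H
  1 × C: 3 H
  1 × C: 2 H
  1 × N (charge +1): no H
  1 × O: no H
  1 × O (charge -1): no H
  Total hydrogens = 9.
Molecular formula: C8H9NO2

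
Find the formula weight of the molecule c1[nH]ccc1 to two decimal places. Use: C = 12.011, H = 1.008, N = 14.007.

67.09

Molecular formula: C4H5N.
M = 4×12.011 + 5×1.008 + 1×14.007 = 67.09 g/mol.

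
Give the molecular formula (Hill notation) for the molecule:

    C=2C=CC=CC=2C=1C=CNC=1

C10H9N

Heavy atoms from the SMILES: 10 C, 1 N.
Implicit hydrogens by atom environment:
  8 × C (aromatic): 1 H each → 8
  2 × C (aromatic): no H
  1 × N (aromatic): 1 H
  Total hydrogens = 9.
Molecular formula: C10H9N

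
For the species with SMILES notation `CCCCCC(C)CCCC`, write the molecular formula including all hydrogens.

Heavy atoms from the SMILES: 11 C.
Implicit hydrogens by atom environment:
  7 × C: 2 H each → 14
  3 × C: 3 H each → 9
  1 × C: 1 H
  Total hydrogens = 24.
Molecular formula: C11H24

C11H24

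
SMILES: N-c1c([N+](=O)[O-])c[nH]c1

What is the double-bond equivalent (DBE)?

Molecular formula from the SMILES: C4H5N3O2.
DoU = (2C + 2 + N − H − X)/2 = (2·4 + 2 + 3 − 5 − 0)/2 = 8/2 = 4.
(Structurally: 1 ring(s) + 3 π bond(s) = 4.)

4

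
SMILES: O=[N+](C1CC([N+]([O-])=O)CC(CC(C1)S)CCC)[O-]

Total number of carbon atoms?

The symbol for carbon appears 11 times in the SMILES.

11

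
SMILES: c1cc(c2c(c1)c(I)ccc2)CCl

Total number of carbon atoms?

11

The symbol for carbon appears 11 times in the SMILES. Lowercase c denotes aromatic carbon and counts toward C.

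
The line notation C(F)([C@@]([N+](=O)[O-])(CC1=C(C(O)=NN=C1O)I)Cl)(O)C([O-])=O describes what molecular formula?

Heavy atoms from the SMILES: 8 C, 1 Cl, 1 F, 1 I, 3 N, 7 O.
Implicit hydrogens by atom environment:
  4 × C (aromatic): no H
  3 × C: no H
  3 × O: 1 H each → 3
  2 × N (aromatic): no H
  2 × O: no H
  2 × O (charge -1): no H
  1 × C: 2 H
  1 × Cl: no H
  1 × F: no H
  1 × I: no H
  1 × N (charge +1): no H
  Total hydrogens = 5.
Net charge -1.
Molecular formula: C8H5ClFIN3O7-

C8H5ClFIN3O7-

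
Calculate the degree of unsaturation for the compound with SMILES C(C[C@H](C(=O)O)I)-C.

Molecular formula from the SMILES: C5H9IO2.
DoU = (2C + 2 + N − H − X)/2 = (2·5 + 2 + 0 − 9 − 1)/2 = 2/2 = 1.
(Structurally: 0 ring(s) + 1 π bond(s) = 1.)

1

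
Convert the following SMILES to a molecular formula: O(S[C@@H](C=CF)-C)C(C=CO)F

Heavy atoms from the SMILES: 7 C, 2 F, 2 O, 1 S.
Implicit hydrogens by atom environment:
  6 × C: 1 H each → 6
  2 × F: no H
  1 × C: 3 H
  1 × O: 1 H
  1 × O: no H
  1 × S: no H
  Total hydrogens = 10.
Molecular formula: C7H10F2O2S

C7H10F2O2S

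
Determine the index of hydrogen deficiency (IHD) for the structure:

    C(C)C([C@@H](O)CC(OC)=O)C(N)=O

2

Molecular formula from the SMILES: C8H15NO4.
DoU = (2C + 2 + N − H − X)/2 = (2·8 + 2 + 1 − 15 − 0)/2 = 4/2 = 2.
(Structurally: 0 ring(s) + 2 π bond(s) = 2.)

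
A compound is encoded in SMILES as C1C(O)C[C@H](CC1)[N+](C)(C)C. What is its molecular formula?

C9H20NO+

Heavy atoms from the SMILES: 9 C, 1 N, 1 O.
Implicit hydrogens by atom environment:
  4 × C: 2 H each → 8
  3 × C: 3 H each → 9
  2 × C: 1 H each → 2
  1 × N (charge +1): no H
  1 × O: 1 H
  Total hydrogens = 20.
Net charge +1.
Molecular formula: C9H20NO+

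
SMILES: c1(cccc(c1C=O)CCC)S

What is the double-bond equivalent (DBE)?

5

Molecular formula from the SMILES: C10H12OS.
DoU = (2C + 2 + N − H − X)/2 = (2·10 + 2 + 0 − 12 − 0)/2 = 10/2 = 5.
(Structurally: 1 ring(s) + 4 π bond(s) = 5.)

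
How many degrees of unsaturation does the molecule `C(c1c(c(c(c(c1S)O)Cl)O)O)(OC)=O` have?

5

Molecular formula from the SMILES: C8H7ClO5S.
DoU = (2C + 2 + N − H − X)/2 = (2·8 + 2 + 0 − 7 − 1)/2 = 10/2 = 5.
(Structurally: 1 ring(s) + 4 π bond(s) = 5.)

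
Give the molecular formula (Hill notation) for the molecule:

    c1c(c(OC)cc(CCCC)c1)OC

Heavy atoms from the SMILES: 12 C, 2 O.
Implicit hydrogens by atom environment:
  3 × C: 3 H each → 9
  3 × C: 2 H each → 6
  3 × C (aromatic): 1 H each → 3
  3 × C (aromatic): no H
  2 × O: no H
  Total hydrogens = 18.
Molecular formula: C12H18O2

C12H18O2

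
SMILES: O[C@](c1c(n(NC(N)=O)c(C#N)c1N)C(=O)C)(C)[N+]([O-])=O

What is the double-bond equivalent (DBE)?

8

Molecular formula from the SMILES: C10H12N6O5.
DoU = (2C + 2 + N − H − X)/2 = (2·10 + 2 + 6 − 12 − 0)/2 = 16/2 = 8.
(Structurally: 1 ring(s) + 7 π bond(s) = 8.)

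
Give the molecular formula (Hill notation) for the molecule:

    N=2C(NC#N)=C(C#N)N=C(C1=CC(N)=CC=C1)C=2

C12H8N6

Heavy atoms from the SMILES: 12 C, 6 N.
Implicit hydrogens by atom environment:
  5 × C (aromatic): 1 H each → 5
  5 × C (aromatic): no H
  2 × C: no H
  2 × N (aromatic): no H
  2 × N: no H
  1 × N: 2 H
  1 × N: 1 H
  Total hydrogens = 8.
Molecular formula: C12H8N6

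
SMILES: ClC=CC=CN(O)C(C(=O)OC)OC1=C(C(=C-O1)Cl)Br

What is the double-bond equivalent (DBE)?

6

Molecular formula from the SMILES: C11H10BrCl2NO5.
DoU = (2C + 2 + N − H − X)/2 = (2·11 + 2 + 1 − 10 − 3)/2 = 12/2 = 6.
(Structurally: 1 ring(s) + 5 π bond(s) = 6.)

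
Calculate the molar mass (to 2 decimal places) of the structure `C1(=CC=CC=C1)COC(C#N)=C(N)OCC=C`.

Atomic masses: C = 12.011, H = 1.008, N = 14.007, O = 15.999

Molecular formula: C13H14N2O2.
M = 13×12.011 + 14×1.008 + 2×14.007 + 2×15.999 = 230.27 g/mol.

230.27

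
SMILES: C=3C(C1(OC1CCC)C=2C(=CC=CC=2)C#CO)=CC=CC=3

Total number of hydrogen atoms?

Hydrogens are implicit in SMILES; fill each atom to its normal valence:
  9 × C (aromatic): 1 H each → 9
  3 × C: no H
  3 × C (aromatic): no H
  2 × C: 2 H each → 4
  1 × C: 3 H
  1 × C: 1 H
  1 × O: 1 H
  1 × O: no H
  Total hydrogens = 18.

18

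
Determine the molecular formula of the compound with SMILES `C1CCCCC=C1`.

Heavy atoms from the SMILES: 7 C.
Implicit hydrogens by atom environment:
  5 × C: 2 H each → 10
  2 × C: 1 H each → 2
  Total hydrogens = 12.
Molecular formula: C7H12

C7H12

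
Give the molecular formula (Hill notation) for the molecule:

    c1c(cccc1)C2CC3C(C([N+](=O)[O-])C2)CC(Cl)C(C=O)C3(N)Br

Heavy atoms from the SMILES: 1 Br, 17 C, 1 Cl, 2 N, 3 O.
Implicit hydrogens by atom environment:
  7 × C: 1 H each → 7
  5 × C (aromatic): 1 H each → 5
  3 × C: 2 H each → 6
  2 × O: no H
  1 × Br: no H
  1 × C: no H
  1 × C (aromatic): no H
  1 × Cl: no H
  1 × N: 2 H
  1 × N (charge +1): no H
  1 × O (charge -1): no H
  Total hydrogens = 20.
Molecular formula: C17H20BrClN2O3

C17H20BrClN2O3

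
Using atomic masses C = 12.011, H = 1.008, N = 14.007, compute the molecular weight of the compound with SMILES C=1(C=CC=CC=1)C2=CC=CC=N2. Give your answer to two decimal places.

155.20

Molecular formula: C11H9N.
M = 11×12.011 + 9×1.008 + 1×14.007 = 155.20 g/mol.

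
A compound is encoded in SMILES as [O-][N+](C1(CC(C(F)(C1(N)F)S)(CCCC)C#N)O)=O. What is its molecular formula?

C10H15F2N3O3S

Heavy atoms from the SMILES: 10 C, 2 F, 3 N, 3 O, 1 S.
Implicit hydrogens by atom environment:
  5 × C: no H
  4 × C: 2 H each → 8
  2 × F: no H
  1 × C: 3 H
  1 × N: 2 H
  1 × N: no H
  1 × N (charge +1): no H
  1 × O: 1 H
  1 × O: no H
  1 × O (charge -1): no H
  1 × S: 1 H
  Total hydrogens = 15.
Molecular formula: C10H15F2N3O3S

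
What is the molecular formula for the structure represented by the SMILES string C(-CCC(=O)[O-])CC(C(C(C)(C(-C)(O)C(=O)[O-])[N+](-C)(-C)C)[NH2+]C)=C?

C17H32N2O5

Heavy atoms from the SMILES: 17 C, 2 N, 5 O.
Implicit hydrogens by atom environment:
  6 × C: 3 H each → 18
  5 × C: 2 H each → 10
  5 × C: no H
  2 × O: no H
  2 × O (charge -1): no H
  1 × C: 1 H
  1 × N (charge +1): 2 H
  1 × N (charge +1): no H
  1 × O: 1 H
  Total hydrogens = 32.
Molecular formula: C17H32N2O5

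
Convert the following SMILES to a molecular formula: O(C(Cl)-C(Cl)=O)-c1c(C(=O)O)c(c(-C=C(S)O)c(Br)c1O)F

C11H6BrCl2FO6S

Heavy atoms from the SMILES: 1 Br, 11 C, 2 Cl, 1 F, 6 O, 1 S.
Implicit hydrogens by atom environment:
  6 × C (aromatic): no H
  3 × C: no H
  3 × O: 1 H each → 3
  3 × O: no H
  2 × C: 1 H each → 2
  2 × Cl: no H
  1 × Br: no H
  1 × F: no H
  1 × S: 1 H
  Total hydrogens = 6.
Molecular formula: C11H6BrCl2FO6S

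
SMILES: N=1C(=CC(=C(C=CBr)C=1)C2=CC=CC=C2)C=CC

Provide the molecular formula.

C16H14BrN

Heavy atoms from the SMILES: 1 Br, 16 C, 1 N.
Implicit hydrogens by atom environment:
  7 × C (aromatic): 1 H each → 7
  4 × C: 1 H each → 4
  4 × C (aromatic): no H
  1 × Br: no H
  1 × C: 3 H
  1 × N (aromatic): no H
  Total hydrogens = 14.
Molecular formula: C16H14BrN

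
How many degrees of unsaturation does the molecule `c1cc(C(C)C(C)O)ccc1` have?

4

Molecular formula from the SMILES: C10H14O.
DoU = (2C + 2 + N − H − X)/2 = (2·10 + 2 + 0 − 14 − 0)/2 = 8/2 = 4.
(Structurally: 1 ring(s) + 3 π bond(s) = 4.)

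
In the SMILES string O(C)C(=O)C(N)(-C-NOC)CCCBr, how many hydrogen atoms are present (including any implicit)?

17

Hydrogens are implicit in SMILES; fill each atom to its normal valence:
  4 × C: 2 H each → 8
  3 × O: no H
  2 × C: 3 H each → 6
  2 × C: no H
  1 × Br: no H
  1 × N: 2 H
  1 × N: 1 H
  Total hydrogens = 17.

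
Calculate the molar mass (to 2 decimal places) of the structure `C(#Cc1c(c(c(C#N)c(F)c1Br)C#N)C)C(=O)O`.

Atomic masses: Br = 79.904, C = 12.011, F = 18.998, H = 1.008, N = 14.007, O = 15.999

307.08

Molecular formula: C12H4BrFN2O2.
M = 1×79.904 + 12×12.011 + 1×18.998 + 4×1.008 + 2×14.007 + 2×15.999 = 307.08 g/mol.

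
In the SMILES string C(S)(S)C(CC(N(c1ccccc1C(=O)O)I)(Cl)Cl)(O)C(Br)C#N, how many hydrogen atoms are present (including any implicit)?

12

Hydrogens are implicit in SMILES; fill each atom to its normal valence:
  4 × C (aromatic): 1 H each → 4
  4 × C: no H
  2 × C: 1 H each → 2
  2 × C (aromatic): no H
  2 × Cl: no H
  2 × N: no H
  2 × O: 1 H each → 2
  2 × S: 1 H each → 2
  1 × Br: no H
  1 × C: 2 H
  1 × I: no H
  1 × O: no H
  Total hydrogens = 12.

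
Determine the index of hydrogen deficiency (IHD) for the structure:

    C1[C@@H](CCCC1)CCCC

1

Molecular formula from the SMILES: C10H20.
DoU = (2C + 2 + N − H − X)/2 = (2·10 + 2 + 0 − 20 − 0)/2 = 2/2 = 1.
(Structurally: 1 ring(s) + 0 π bond(s) = 1.)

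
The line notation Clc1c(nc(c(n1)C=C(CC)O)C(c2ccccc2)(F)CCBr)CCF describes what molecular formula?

Heavy atoms from the SMILES: 1 Br, 19 C, 1 Cl, 2 F, 2 N, 1 O.
Implicit hydrogens by atom environment:
  5 × C: 2 H each → 10
  5 × C (aromatic): 1 H each → 5
  5 × C (aromatic): no H
  2 × C: no H
  2 × F: no H
  2 × N (aromatic): no H
  1 × Br: no H
  1 × C: 3 H
  1 × C: 1 H
  1 × Cl: no H
  1 × O: 1 H
  Total hydrogens = 20.
Molecular formula: C19H20BrClF2N2O

C19H20BrClF2N2O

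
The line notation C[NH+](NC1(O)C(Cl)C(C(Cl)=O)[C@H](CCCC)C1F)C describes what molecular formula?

C12H22Cl2FN2O2+

Heavy atoms from the SMILES: 12 C, 2 Cl, 1 F, 2 N, 2 O.
Implicit hydrogens by atom environment:
  4 × C: 1 H each → 4
  3 × C: 3 H each → 9
  3 × C: 2 H each → 6
  2 × C: no H
  2 × Cl: no H
  1 × F: no H
  1 × N: 1 H
  1 × N (charge +1): 1 H
  1 × O: 1 H
  1 × O: no H
  Total hydrogens = 22.
Net charge +1.
Molecular formula: C12H22Cl2FN2O2+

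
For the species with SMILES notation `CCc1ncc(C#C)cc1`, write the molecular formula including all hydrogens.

Heavy atoms from the SMILES: 9 C, 1 N.
Implicit hydrogens by atom environment:
  3 × C (aromatic): 1 H each → 3
  2 × C (aromatic): no H
  1 × C: 3 H
  1 × C: 2 H
  1 × C: 1 H
  1 × C: no H
  1 × N (aromatic): no H
  Total hydrogens = 9.
Molecular formula: C9H9N

C9H9N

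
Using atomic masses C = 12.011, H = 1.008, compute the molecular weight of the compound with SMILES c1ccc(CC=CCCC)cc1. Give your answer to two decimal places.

160.26

Molecular formula: C12H16.
M = 12×12.011 + 16×1.008 = 160.26 g/mol.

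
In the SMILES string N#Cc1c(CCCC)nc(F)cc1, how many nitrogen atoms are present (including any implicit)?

The symbol for nitrogen appears 2 times in the SMILES.

2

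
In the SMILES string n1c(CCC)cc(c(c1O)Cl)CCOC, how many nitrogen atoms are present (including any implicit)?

The symbol for nitrogen appears 1 time in the SMILES.

1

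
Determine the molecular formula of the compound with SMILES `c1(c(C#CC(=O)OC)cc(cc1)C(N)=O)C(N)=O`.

C12H10N2O4

Heavy atoms from the SMILES: 12 C, 2 N, 4 O.
Implicit hydrogens by atom environment:
  5 × C: no H
  4 × O: no H
  3 × C (aromatic): 1 H each → 3
  3 × C (aromatic): no H
  2 × N: 2 H each → 4
  1 × C: 3 H
  Total hydrogens = 10.
Molecular formula: C12H10N2O4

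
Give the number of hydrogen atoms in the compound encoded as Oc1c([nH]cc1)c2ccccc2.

9

Hydrogens are implicit in SMILES; fill each atom to its normal valence:
  7 × C (aromatic): 1 H each → 7
  3 × C (aromatic): no H
  1 × N (aromatic): 1 H
  1 × O: 1 H
  Total hydrogens = 9.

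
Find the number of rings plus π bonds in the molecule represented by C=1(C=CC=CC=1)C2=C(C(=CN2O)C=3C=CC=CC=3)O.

11

Molecular formula from the SMILES: C16H13NO2.
DoU = (2C + 2 + N − H − X)/2 = (2·16 + 2 + 1 − 13 − 0)/2 = 22/2 = 11.
(Structurally: 3 ring(s) + 8 π bond(s) = 11.)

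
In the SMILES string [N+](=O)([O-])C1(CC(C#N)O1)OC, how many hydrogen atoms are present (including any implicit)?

Hydrogens are implicit in SMILES; fill each atom to its normal valence:
  3 × O: no H
  2 × C: no H
  1 × C: 3 H
  1 × C: 2 H
  1 × C: 1 H
  1 × N: no H
  1 × N (charge +1): no H
  1 × O (charge -1): no H
  Total hydrogens = 6.

6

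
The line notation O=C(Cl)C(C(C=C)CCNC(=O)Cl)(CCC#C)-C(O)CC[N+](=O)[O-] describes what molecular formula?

C15H20Cl2N2O5

Heavy atoms from the SMILES: 15 C, 2 Cl, 2 N, 5 O.
Implicit hydrogens by atom environment:
  7 × C: 2 H each → 14
  4 × C: 1 H each → 4
  4 × C: no H
  3 × O: no H
  2 × Cl: no H
  1 × N: 1 H
  1 × N (charge +1): no H
  1 × O: 1 H
  1 × O (charge -1): no H
  Total hydrogens = 20.
Molecular formula: C15H20Cl2N2O5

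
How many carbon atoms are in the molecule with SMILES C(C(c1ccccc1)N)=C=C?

The symbol for carbon appears 10 times in the SMILES. Lowercase c denotes aromatic carbon and counts toward C.

10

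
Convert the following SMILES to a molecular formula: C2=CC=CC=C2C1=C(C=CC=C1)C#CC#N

C15H9N

Heavy atoms from the SMILES: 15 C, 1 N.
Implicit hydrogens by atom environment:
  9 × C (aromatic): 1 H each → 9
  3 × C (aromatic): no H
  3 × C: no H
  1 × N: no H
  Total hydrogens = 9.
Molecular formula: C15H9N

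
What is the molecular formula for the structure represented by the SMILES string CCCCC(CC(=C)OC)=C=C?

C11H18O

Heavy atoms from the SMILES: 11 C, 1 O.
Implicit hydrogens by atom environment:
  6 × C: 2 H each → 12
  3 × C: no H
  2 × C: 3 H each → 6
  1 × O: no H
  Total hydrogens = 18.
Molecular formula: C11H18O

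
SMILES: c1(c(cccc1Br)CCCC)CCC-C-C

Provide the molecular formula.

C15H23Br

Heavy atoms from the SMILES: 1 Br, 15 C.
Implicit hydrogens by atom environment:
  7 × C: 2 H each → 14
  3 × C (aromatic): 1 H each → 3
  3 × C (aromatic): no H
  2 × C: 3 H each → 6
  1 × Br: no H
  Total hydrogens = 23.
Molecular formula: C15H23Br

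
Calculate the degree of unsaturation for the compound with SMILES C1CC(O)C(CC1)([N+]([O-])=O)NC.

Molecular formula from the SMILES: C7H14N2O3.
DoU = (2C + 2 + N − H − X)/2 = (2·7 + 2 + 2 − 14 − 0)/2 = 4/2 = 2.
(Structurally: 1 ring(s) + 1 π bond(s) = 2.)

2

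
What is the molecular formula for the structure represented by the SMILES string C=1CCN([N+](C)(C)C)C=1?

C7H15N2+

Heavy atoms from the SMILES: 7 C, 2 N.
Implicit hydrogens by atom environment:
  3 × C: 3 H each → 9
  2 × C: 2 H each → 4
  2 × C: 1 H each → 2
  1 × N: no H
  1 × N (charge +1): no H
  Total hydrogens = 15.
Net charge +1.
Molecular formula: C7H15N2+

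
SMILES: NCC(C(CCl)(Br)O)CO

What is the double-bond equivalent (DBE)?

Molecular formula from the SMILES: C5H11BrClNO2.
DoU = (2C + 2 + N − H − X)/2 = (2·5 + 2 + 1 − 11 − 2)/2 = 0/2 = 0.
(Structurally: 0 ring(s) + 0 π bond(s) = 0.)

0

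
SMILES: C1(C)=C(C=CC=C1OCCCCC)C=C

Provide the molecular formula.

Heavy atoms from the SMILES: 14 C, 1 O.
Implicit hydrogens by atom environment:
  5 × C: 2 H each → 10
  3 × C (aromatic): 1 H each → 3
  3 × C (aromatic): no H
  2 × C: 3 H each → 6
  1 × C: 1 H
  1 × O: no H
  Total hydrogens = 20.
Molecular formula: C14H20O

C14H20O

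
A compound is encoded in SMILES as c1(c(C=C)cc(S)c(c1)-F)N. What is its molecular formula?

C8H8FNS

Heavy atoms from the SMILES: 8 C, 1 F, 1 N, 1 S.
Implicit hydrogens by atom environment:
  4 × C (aromatic): no H
  2 × C (aromatic): 1 H each → 2
  1 × C: 2 H
  1 × C: 1 H
  1 × F: no H
  1 × N: 2 H
  1 × S: 1 H
  Total hydrogens = 8.
Molecular formula: C8H8FNS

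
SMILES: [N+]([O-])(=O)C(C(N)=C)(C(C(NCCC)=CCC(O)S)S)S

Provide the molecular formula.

Heavy atoms from the SMILES: 11 C, 3 N, 3 O, 3 S.
Implicit hydrogens by atom environment:
  4 × C: 2 H each → 8
  3 × C: 1 H each → 3
  3 × C: no H
  3 × S: 1 H each → 3
  1 × C: 3 H
  1 × N: 2 H
  1 × N: 1 H
  1 × N (charge +1): no H
  1 × O: 1 H
  1 × O: no H
  1 × O (charge -1): no H
  Total hydrogens = 21.
Molecular formula: C11H21N3O3S3

C11H21N3O3S3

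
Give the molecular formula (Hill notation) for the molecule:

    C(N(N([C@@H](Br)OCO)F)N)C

C4H11BrFN3O2

Heavy atoms from the SMILES: 1 Br, 4 C, 1 F, 3 N, 2 O.
Implicit hydrogens by atom environment:
  2 × C: 2 H each → 4
  2 × N: no H
  1 × Br: no H
  1 × C: 3 H
  1 × C: 1 H
  1 × F: no H
  1 × N: 2 H
  1 × O: 1 H
  1 × O: no H
  Total hydrogens = 11.
Molecular formula: C4H11BrFN3O2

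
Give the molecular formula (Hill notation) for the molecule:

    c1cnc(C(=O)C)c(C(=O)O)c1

Heavy atoms from the SMILES: 8 C, 1 N, 3 O.
Implicit hydrogens by atom environment:
  3 × C (aromatic): 1 H each → 3
  2 × C (aromatic): no H
  2 × C: no H
  2 × O: no H
  1 × C: 3 H
  1 × N (aromatic): no H
  1 × O: 1 H
  Total hydrogens = 7.
Molecular formula: C8H7NO3

C8H7NO3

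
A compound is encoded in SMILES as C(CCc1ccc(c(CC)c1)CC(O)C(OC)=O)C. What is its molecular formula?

C16H24O3

Heavy atoms from the SMILES: 16 C, 3 O.
Implicit hydrogens by atom environment:
  5 × C: 2 H each → 10
  3 × C: 3 H each → 9
  3 × C (aromatic): 1 H each → 3
  3 × C (aromatic): no H
  2 × O: no H
  1 × C: 1 H
  1 × C: no H
  1 × O: 1 H
  Total hydrogens = 24.
Molecular formula: C16H24O3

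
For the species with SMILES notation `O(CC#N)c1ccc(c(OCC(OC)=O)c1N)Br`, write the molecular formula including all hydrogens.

C11H11BrN2O4

Heavy atoms from the SMILES: 1 Br, 11 C, 2 N, 4 O.
Implicit hydrogens by atom environment:
  4 × C (aromatic): no H
  4 × O: no H
  2 × C: 2 H each → 4
  2 × C (aromatic): 1 H each → 2
  2 × C: no H
  1 × Br: no H
  1 × C: 3 H
  1 × N: 2 H
  1 × N: no H
  Total hydrogens = 11.
Molecular formula: C11H11BrN2O4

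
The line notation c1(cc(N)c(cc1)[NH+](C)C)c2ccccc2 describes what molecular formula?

Heavy atoms from the SMILES: 14 C, 2 N.
Implicit hydrogens by atom environment:
  8 × C (aromatic): 1 H each → 8
  4 × C (aromatic): no H
  2 × C: 3 H each → 6
  1 × N: 2 H
  1 × N (charge +1): 1 H
  Total hydrogens = 17.
Net charge +1.
Molecular formula: C14H17N2+

C14H17N2+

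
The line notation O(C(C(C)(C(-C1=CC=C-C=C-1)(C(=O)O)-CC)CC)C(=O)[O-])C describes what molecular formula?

C17H23O5-

Heavy atoms from the SMILES: 17 C, 5 O.
Implicit hydrogens by atom environment:
  5 × C (aromatic): 1 H each → 5
  4 × C: 3 H each → 12
  4 × C: no H
  3 × O: no H
  2 × C: 2 H each → 4
  1 × C: 1 H
  1 × C (aromatic): no H
  1 × O: 1 H
  1 × O (charge -1): no H
  Total hydrogens = 23.
Net charge -1.
Molecular formula: C17H23O5-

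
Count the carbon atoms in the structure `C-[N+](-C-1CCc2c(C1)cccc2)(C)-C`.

The symbol for carbon appears 13 times in the SMILES. Lowercase c denotes aromatic carbon and counts toward C.

13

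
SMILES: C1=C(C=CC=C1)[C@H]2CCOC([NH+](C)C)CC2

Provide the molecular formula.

C14H22NO+

Heavy atoms from the SMILES: 14 C, 1 N, 1 O.
Implicit hydrogens by atom environment:
  5 × C (aromatic): 1 H each → 5
  4 × C: 2 H each → 8
  2 × C: 3 H each → 6
  2 × C: 1 H each → 2
  1 × C (aromatic): no H
  1 × N (charge +1): 1 H
  1 × O: no H
  Total hydrogens = 22.
Net charge +1.
Molecular formula: C14H22NO+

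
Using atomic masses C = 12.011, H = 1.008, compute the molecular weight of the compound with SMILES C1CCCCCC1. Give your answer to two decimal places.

Molecular formula: C7H14.
M = 7×12.011 + 14×1.008 = 98.19 g/mol.

98.19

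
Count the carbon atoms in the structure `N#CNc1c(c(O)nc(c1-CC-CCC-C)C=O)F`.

The symbol for carbon appears 13 times in the SMILES. Lowercase c denotes aromatic carbon and counts toward C.

13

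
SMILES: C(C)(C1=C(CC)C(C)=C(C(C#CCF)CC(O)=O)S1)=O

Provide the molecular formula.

C15H17FO3S

Heavy atoms from the SMILES: 15 C, 1 F, 3 O, 1 S.
Implicit hydrogens by atom environment:
  4 × C (aromatic): no H
  4 × C: no H
  3 × C: 3 H each → 9
  3 × C: 2 H each → 6
  2 × O: no H
  1 × C: 1 H
  1 × F: no H
  1 × O: 1 H
  1 × S (aromatic): no H
  Total hydrogens = 17.
Molecular formula: C15H17FO3S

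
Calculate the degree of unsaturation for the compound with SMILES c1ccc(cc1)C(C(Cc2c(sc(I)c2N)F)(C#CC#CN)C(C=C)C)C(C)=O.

Molecular formula from the SMILES: C23H22FIN2OS.
DoU = (2C + 2 + N − H − X)/2 = (2·23 + 2 + 2 − 22 − 2)/2 = 26/2 = 13.
(Structurally: 2 ring(s) + 11 π bond(s) = 13.)

13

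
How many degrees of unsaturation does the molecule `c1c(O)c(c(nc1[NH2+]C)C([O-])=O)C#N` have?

7

Molecular formula from the SMILES: C8H7N3O3.
DoU = (2C + 2 + N − H − X)/2 = (2·8 + 2 + 3 − 7 − 0)/2 = 14/2 = 7.
(Structurally: 1 ring(s) + 6 π bond(s) = 7.)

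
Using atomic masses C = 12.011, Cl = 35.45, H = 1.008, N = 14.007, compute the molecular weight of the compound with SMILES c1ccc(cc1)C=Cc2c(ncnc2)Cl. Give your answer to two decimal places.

Molecular formula: C12H9ClN2.
M = 12×12.011 + 1×35.45 + 9×1.008 + 2×14.007 = 216.67 g/mol.

216.67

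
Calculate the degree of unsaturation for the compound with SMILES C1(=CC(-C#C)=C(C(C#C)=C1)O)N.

8

Molecular formula from the SMILES: C10H7NO.
DoU = (2C + 2 + N − H − X)/2 = (2·10 + 2 + 1 − 7 − 0)/2 = 16/2 = 8.
(Structurally: 1 ring(s) + 7 π bond(s) = 8.)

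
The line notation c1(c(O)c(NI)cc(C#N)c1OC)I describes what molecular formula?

C8H6I2N2O2

Heavy atoms from the SMILES: 8 C, 2 I, 2 N, 2 O.
Implicit hydrogens by atom environment:
  5 × C (aromatic): no H
  2 × I: no H
  1 × C: 3 H
  1 × C (aromatic): 1 H
  1 × C: no H
  1 × N: 1 H
  1 × N: no H
  1 × O: 1 H
  1 × O: no H
  Total hydrogens = 6.
Molecular formula: C8H6I2N2O2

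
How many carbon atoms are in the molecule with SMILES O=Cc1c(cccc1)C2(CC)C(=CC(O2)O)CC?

15

The symbol for carbon appears 15 times in the SMILES. Lowercase c denotes aromatic carbon and counts toward C.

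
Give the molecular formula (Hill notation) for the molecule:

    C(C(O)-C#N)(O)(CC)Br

C5H8BrNO2

Heavy atoms from the SMILES: 1 Br, 5 C, 1 N, 2 O.
Implicit hydrogens by atom environment:
  2 × C: no H
  2 × O: 1 H each → 2
  1 × Br: no H
  1 × C: 3 H
  1 × C: 2 H
  1 × C: 1 H
  1 × N: no H
  Total hydrogens = 8.
Molecular formula: C5H8BrNO2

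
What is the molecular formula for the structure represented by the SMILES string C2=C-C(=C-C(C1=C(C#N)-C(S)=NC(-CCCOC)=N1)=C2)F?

Heavy atoms from the SMILES: 15 C, 1 F, 3 N, 1 O, 1 S.
Implicit hydrogens by atom environment:
  6 × C (aromatic): no H
  4 × C (aromatic): 1 H each → 4
  3 × C: 2 H each → 6
  2 × N (aromatic): no H
  1 × C: 3 H
  1 × C: no H
  1 × F: no H
  1 × N: no H
  1 × O: no H
  1 × S: 1 H
  Total hydrogens = 14.
Molecular formula: C15H14FN3OS

C15H14FN3OS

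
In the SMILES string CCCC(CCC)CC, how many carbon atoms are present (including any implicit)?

The symbol for carbon appears 9 times in the SMILES.

9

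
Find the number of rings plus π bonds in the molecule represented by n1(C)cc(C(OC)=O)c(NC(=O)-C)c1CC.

Molecular formula from the SMILES: C11H16N2O3.
DoU = (2C + 2 + N − H − X)/2 = (2·11 + 2 + 2 − 16 − 0)/2 = 10/2 = 5.
(Structurally: 1 ring(s) + 4 π bond(s) = 5.)

5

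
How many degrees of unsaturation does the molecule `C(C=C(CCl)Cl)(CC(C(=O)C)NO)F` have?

Molecular formula from the SMILES: C8H12Cl2FNO2.
DoU = (2C + 2 + N − H − X)/2 = (2·8 + 2 + 1 − 12 − 3)/2 = 4/2 = 2.
(Structurally: 0 ring(s) + 2 π bond(s) = 2.)

2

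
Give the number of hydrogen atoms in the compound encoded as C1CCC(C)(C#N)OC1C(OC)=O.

Hydrogens are implicit in SMILES; fill each atom to its normal valence:
  3 × C: 2 H each → 6
  3 × C: no H
  3 × O: no H
  2 × C: 3 H each → 6
  1 × C: 1 H
  1 × N: no H
  Total hydrogens = 13.

13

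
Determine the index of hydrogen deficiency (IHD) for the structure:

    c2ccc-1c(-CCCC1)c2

5

Molecular formula from the SMILES: C10H12.
DoU = (2C + 2 + N − H − X)/2 = (2·10 + 2 + 0 − 12 − 0)/2 = 10/2 = 5.
(Structurally: 2 ring(s) + 3 π bond(s) = 5.)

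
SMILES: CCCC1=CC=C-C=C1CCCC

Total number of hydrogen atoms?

Hydrogens are implicit in SMILES; fill each atom to its normal valence:
  5 × C: 2 H each → 10
  4 × C (aromatic): 1 H each → 4
  2 × C: 3 H each → 6
  2 × C (aromatic): no H
  Total hydrogens = 20.

20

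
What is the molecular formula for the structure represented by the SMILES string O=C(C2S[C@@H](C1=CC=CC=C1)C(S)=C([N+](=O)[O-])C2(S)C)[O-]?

Heavy atoms from the SMILES: 13 C, 1 N, 4 O, 3 S.
Implicit hydrogens by atom environment:
  5 × C (aromatic): 1 H each → 5
  4 × C: no H
  2 × C: 1 H each → 2
  2 × O: no H
  2 × O (charge -1): no H
  2 × S: 1 H each → 2
  1 × C: 3 H
  1 × C (aromatic): no H
  1 × N (charge +1): no H
  1 × S: no H
  Total hydrogens = 12.
Net charge -1.
Molecular formula: C13H12NO4S3-

C13H12NO4S3-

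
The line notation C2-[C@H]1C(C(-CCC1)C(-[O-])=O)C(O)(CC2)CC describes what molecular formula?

Heavy atoms from the SMILES: 13 C, 3 O.
Implicit hydrogens by atom environment:
  7 × C: 2 H each → 14
  3 × C: 1 H each → 3
  2 × C: no H
  1 × C: 3 H
  1 × O: 1 H
  1 × O: no H
  1 × O (charge -1): no H
  Total hydrogens = 21.
Net charge -1.
Molecular formula: C13H21O3-

C13H21O3-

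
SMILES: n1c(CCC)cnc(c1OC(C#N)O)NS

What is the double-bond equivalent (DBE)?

6

Molecular formula from the SMILES: C9H12N4O2S.
DoU = (2C + 2 + N − H − X)/2 = (2·9 + 2 + 4 − 12 − 0)/2 = 12/2 = 6.
(Structurally: 1 ring(s) + 5 π bond(s) = 6.)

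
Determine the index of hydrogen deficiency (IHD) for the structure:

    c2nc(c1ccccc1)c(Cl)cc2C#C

Molecular formula from the SMILES: C13H8ClN.
DoU = (2C + 2 + N − H − X)/2 = (2·13 + 2 + 1 − 8 − 1)/2 = 20/2 = 10.
(Structurally: 2 ring(s) + 8 π bond(s) = 10.)

10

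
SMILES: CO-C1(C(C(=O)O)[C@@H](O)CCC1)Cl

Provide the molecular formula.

Heavy atoms from the SMILES: 8 C, 1 Cl, 4 O.
Implicit hydrogens by atom environment:
  3 × C: 2 H each → 6
  2 × C: 1 H each → 2
  2 × C: no H
  2 × O: 1 H each → 2
  2 × O: no H
  1 × C: 3 H
  1 × Cl: no H
  Total hydrogens = 13.
Molecular formula: C8H13ClO4

C8H13ClO4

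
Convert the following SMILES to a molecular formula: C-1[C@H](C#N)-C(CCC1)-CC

Heavy atoms from the SMILES: 9 C, 1 N.
Implicit hydrogens by atom environment:
  5 × C: 2 H each → 10
  2 × C: 1 H each → 2
  1 × C: 3 H
  1 × C: no H
  1 × N: no H
  Total hydrogens = 15.
Molecular formula: C9H15N

C9H15N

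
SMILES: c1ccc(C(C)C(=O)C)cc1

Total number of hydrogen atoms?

Hydrogens are implicit in SMILES; fill each atom to its normal valence:
  5 × C (aromatic): 1 H each → 5
  2 × C: 3 H each → 6
  1 × C: 1 H
  1 × C: no H
  1 × C (aromatic): no H
  1 × O: no H
  Total hydrogens = 12.

12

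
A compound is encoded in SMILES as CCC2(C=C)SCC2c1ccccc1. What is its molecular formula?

Heavy atoms from the SMILES: 13 C, 1 S.
Implicit hydrogens by atom environment:
  5 × C (aromatic): 1 H each → 5
  3 × C: 2 H each → 6
  2 × C: 1 H each → 2
  1 × C: 3 H
  1 × C: no H
  1 × C (aromatic): no H
  1 × S: no H
  Total hydrogens = 16.
Molecular formula: C13H16S

C13H16S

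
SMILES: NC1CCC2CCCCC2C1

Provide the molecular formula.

Heavy atoms from the SMILES: 10 C, 1 N.
Implicit hydrogens by atom environment:
  7 × C: 2 H each → 14
  3 × C: 1 H each → 3
  1 × N: 2 H
  Total hydrogens = 19.
Molecular formula: C10H19N

C10H19N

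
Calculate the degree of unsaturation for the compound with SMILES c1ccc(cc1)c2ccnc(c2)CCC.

Molecular formula from the SMILES: C14H15N.
DoU = (2C + 2 + N − H − X)/2 = (2·14 + 2 + 1 − 15 − 0)/2 = 16/2 = 8.
(Structurally: 2 ring(s) + 6 π bond(s) = 8.)

8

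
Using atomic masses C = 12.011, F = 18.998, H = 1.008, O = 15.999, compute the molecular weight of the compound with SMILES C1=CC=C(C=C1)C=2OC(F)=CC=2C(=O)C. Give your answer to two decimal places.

Molecular formula: C12H9FO2.
M = 12×12.011 + 1×18.998 + 9×1.008 + 2×15.999 = 204.20 g/mol.

204.20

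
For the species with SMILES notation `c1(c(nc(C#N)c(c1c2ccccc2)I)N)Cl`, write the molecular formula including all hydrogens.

C12H7ClIN3

Heavy atoms from the SMILES: 12 C, 1 Cl, 1 I, 3 N.
Implicit hydrogens by atom environment:
  6 × C (aromatic): no H
  5 × C (aromatic): 1 H each → 5
  1 × C: no H
  1 × Cl: no H
  1 × I: no H
  1 × N: 2 H
  1 × N (aromatic): no H
  1 × N: no H
  Total hydrogens = 7.
Molecular formula: C12H7ClIN3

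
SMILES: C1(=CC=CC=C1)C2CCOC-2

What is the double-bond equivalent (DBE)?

Molecular formula from the SMILES: C10H12O.
DoU = (2C + 2 + N − H − X)/2 = (2·10 + 2 + 0 − 12 − 0)/2 = 10/2 = 5.
(Structurally: 2 ring(s) + 3 π bond(s) = 5.)

5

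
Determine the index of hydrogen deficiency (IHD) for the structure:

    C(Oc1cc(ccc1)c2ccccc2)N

Molecular formula from the SMILES: C13H13NO.
DoU = (2C + 2 + N − H − X)/2 = (2·13 + 2 + 1 − 13 − 0)/2 = 16/2 = 8.
(Structurally: 2 ring(s) + 6 π bond(s) = 8.)

8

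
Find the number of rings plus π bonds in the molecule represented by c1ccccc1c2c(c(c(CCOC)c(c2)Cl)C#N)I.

Molecular formula from the SMILES: C16H13ClINO.
DoU = (2C + 2 + N − H − X)/2 = (2·16 + 2 + 1 − 13 − 2)/2 = 20/2 = 10.
(Structurally: 2 ring(s) + 8 π bond(s) = 10.)

10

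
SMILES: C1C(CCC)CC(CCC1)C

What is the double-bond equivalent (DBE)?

1

Molecular formula from the SMILES: C11H22.
DoU = (2C + 2 + N − H − X)/2 = (2·11 + 2 + 0 − 22 − 0)/2 = 2/2 = 1.
(Structurally: 1 ring(s) + 0 π bond(s) = 1.)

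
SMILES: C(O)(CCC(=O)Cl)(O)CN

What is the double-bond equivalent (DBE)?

Molecular formula from the SMILES: C5H10ClNO3.
DoU = (2C + 2 + N − H − X)/2 = (2·5 + 2 + 1 − 10 − 1)/2 = 2/2 = 1.
(Structurally: 0 ring(s) + 1 π bond(s) = 1.)

1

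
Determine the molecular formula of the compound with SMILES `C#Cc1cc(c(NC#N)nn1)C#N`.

Heavy atoms from the SMILES: 8 C, 5 N.
Implicit hydrogens by atom environment:
  3 × C (aromatic): no H
  3 × C: no H
  2 × N (aromatic): no H
  2 × N: no H
  1 × C (aromatic): 1 H
  1 × C: 1 H
  1 × N: 1 H
  Total hydrogens = 3.
Molecular formula: C8H3N5

C8H3N5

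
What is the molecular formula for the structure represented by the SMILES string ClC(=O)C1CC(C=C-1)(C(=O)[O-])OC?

Heavy atoms from the SMILES: 8 C, 1 Cl, 4 O.
Implicit hydrogens by atom environment:
  3 × C: 1 H each → 3
  3 × C: no H
  3 × O: no H
  1 × C: 3 H
  1 × C: 2 H
  1 × Cl: no H
  1 × O (charge -1): no H
  Total hydrogens = 8.
Net charge -1.
Molecular formula: C8H8ClO4-

C8H8ClO4-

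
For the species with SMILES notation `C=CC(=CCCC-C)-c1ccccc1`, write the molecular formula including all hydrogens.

C14H18

Heavy atoms from the SMILES: 14 C.
Implicit hydrogens by atom environment:
  5 × C (aromatic): 1 H each → 5
  4 × C: 2 H each → 8
  2 × C: 1 H each → 2
  1 × C: 3 H
  1 × C: no H
  1 × C (aromatic): no H
  Total hydrogens = 18.
Molecular formula: C14H18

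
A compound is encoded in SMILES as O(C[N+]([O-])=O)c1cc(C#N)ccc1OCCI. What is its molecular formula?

C10H9IN2O4

Heavy atoms from the SMILES: 10 C, 1 I, 2 N, 4 O.
Implicit hydrogens by atom environment:
  3 × C: 2 H each → 6
  3 × C (aromatic): 1 H each → 3
  3 × C (aromatic): no H
  3 × O: no H
  1 × C: no H
  1 × I: no H
  1 × N (charge +1): no H
  1 × N: no H
  1 × O (charge -1): no H
  Total hydrogens = 9.
Molecular formula: C10H9IN2O4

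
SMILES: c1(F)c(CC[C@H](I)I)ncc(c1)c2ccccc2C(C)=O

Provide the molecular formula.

Heavy atoms from the SMILES: 16 C, 1 F, 2 I, 1 N, 1 O.
Implicit hydrogens by atom environment:
  6 × C (aromatic): 1 H each → 6
  5 × C (aromatic): no H
  2 × C: 2 H each → 4
  2 × I: no H
  1 × C: 3 H
  1 × C: 1 H
  1 × C: no H
  1 × F: no H
  1 × N (aromatic): no H
  1 × O: no H
  Total hydrogens = 14.
Molecular formula: C16H14FI2NO

C16H14FI2NO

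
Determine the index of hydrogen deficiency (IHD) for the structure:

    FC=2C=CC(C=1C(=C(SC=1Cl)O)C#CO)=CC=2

9

Molecular formula from the SMILES: C12H6ClFO2S.
DoU = (2C + 2 + N − H − X)/2 = (2·12 + 2 + 0 − 6 − 2)/2 = 18/2 = 9.
(Structurally: 2 ring(s) + 7 π bond(s) = 9.)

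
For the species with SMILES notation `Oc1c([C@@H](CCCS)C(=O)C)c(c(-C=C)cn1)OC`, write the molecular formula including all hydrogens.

C14H19NO3S

Heavy atoms from the SMILES: 14 C, 1 N, 3 O, 1 S.
Implicit hydrogens by atom environment:
  4 × C: 2 H each → 8
  4 × C (aromatic): no H
  2 × C: 3 H each → 6
  2 × C: 1 H each → 2
  2 × O: no H
  1 × C (aromatic): 1 H
  1 × C: no H
  1 × N (aromatic): no H
  1 × O: 1 H
  1 × S: 1 H
  Total hydrogens = 19.
Molecular formula: C14H19NO3S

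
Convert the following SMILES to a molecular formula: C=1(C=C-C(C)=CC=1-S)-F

C7H7FS

Heavy atoms from the SMILES: 7 C, 1 F, 1 S.
Implicit hydrogens by atom environment:
  3 × C (aromatic): 1 H each → 3
  3 × C (aromatic): no H
  1 × C: 3 H
  1 × F: no H
  1 × S: 1 H
  Total hydrogens = 7.
Molecular formula: C7H7FS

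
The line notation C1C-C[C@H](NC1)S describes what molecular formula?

Heavy atoms from the SMILES: 5 C, 1 N, 1 S.
Implicit hydrogens by atom environment:
  4 × C: 2 H each → 8
  1 × C: 1 H
  1 × N: 1 H
  1 × S: 1 H
  Total hydrogens = 11.
Molecular formula: C5H11NS

C5H11NS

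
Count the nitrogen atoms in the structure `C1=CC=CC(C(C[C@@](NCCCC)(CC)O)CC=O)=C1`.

1

The symbol for nitrogen appears 1 time in the SMILES.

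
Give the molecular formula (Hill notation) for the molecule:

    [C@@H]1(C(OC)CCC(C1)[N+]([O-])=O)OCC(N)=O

Heavy atoms from the SMILES: 9 C, 2 N, 5 O.
Implicit hydrogens by atom environment:
  4 × C: 2 H each → 8
  4 × O: no H
  3 × C: 1 H each → 3
  1 × C: 3 H
  1 × C: no H
  1 × N: 2 H
  1 × N (charge +1): no H
  1 × O (charge -1): no H
  Total hydrogens = 16.
Molecular formula: C9H16N2O5

C9H16N2O5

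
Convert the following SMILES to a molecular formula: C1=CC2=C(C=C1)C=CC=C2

Heavy atoms from the SMILES: 10 C.
Implicit hydrogens by atom environment:
  8 × C (aromatic): 1 H each → 8
  2 × C (aromatic): no H
  Total hydrogens = 8.
Molecular formula: C10H8

C10H8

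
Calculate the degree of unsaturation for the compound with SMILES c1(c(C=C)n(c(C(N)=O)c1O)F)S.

Molecular formula from the SMILES: C7H7FN2O2S.
DoU = (2C + 2 + N − H − X)/2 = (2·7 + 2 + 2 − 7 − 1)/2 = 10/2 = 5.
(Structurally: 1 ring(s) + 4 π bond(s) = 5.)

5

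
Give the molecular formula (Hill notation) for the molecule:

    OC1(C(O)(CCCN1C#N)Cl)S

Heavy atoms from the SMILES: 6 C, 1 Cl, 2 N, 2 O, 1 S.
Implicit hydrogens by atom environment:
  3 × C: 2 H each → 6
  3 × C: no H
  2 × N: no H
  2 × O: 1 H each → 2
  1 × Cl: no H
  1 × S: 1 H
  Total hydrogens = 9.
Molecular formula: C6H9ClN2O2S

C6H9ClN2O2S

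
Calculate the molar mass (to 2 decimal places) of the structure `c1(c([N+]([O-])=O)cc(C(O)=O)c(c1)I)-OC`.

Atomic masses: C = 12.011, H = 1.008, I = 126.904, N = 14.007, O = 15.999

Molecular formula: C8H6INO5.
M = 8×12.011 + 6×1.008 + 1×126.904 + 1×14.007 + 5×15.999 = 323.04 g/mol.

323.04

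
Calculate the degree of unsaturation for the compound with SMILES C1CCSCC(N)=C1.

Molecular formula from the SMILES: C6H11NS.
DoU = (2C + 2 + N − H − X)/2 = (2·6 + 2 + 1 − 11 − 0)/2 = 4/2 = 2.
(Structurally: 1 ring(s) + 1 π bond(s) = 2.)

2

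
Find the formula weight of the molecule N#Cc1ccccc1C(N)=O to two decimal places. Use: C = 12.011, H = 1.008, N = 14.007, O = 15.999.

146.15

Molecular formula: C8H6N2O.
M = 8×12.011 + 6×1.008 + 2×14.007 + 1×15.999 = 146.15 g/mol.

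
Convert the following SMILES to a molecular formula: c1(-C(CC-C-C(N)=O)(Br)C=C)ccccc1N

C13H17BrN2O

Heavy atoms from the SMILES: 1 Br, 13 C, 2 N, 1 O.
Implicit hydrogens by atom environment:
  4 × C: 2 H each → 8
  4 × C (aromatic): 1 H each → 4
  2 × C: no H
  2 × C (aromatic): no H
  2 × N: 2 H each → 4
  1 × Br: no H
  1 × C: 1 H
  1 × O: no H
  Total hydrogens = 17.
Molecular formula: C13H17BrN2O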